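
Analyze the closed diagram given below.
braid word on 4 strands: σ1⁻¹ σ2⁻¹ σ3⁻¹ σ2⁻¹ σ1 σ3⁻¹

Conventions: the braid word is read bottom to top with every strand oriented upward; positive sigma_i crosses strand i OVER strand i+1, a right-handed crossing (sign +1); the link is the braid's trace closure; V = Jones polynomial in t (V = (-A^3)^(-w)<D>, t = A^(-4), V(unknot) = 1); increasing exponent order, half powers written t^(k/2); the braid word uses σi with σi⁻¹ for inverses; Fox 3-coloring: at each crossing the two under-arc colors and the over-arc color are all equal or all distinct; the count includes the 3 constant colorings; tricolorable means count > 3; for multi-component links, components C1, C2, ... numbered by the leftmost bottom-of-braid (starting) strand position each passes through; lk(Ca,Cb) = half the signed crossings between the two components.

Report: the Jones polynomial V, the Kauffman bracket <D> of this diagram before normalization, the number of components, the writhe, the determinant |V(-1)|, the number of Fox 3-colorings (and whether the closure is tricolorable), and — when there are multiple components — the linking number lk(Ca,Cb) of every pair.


V(t) = t^(-9/2) - t^(-5/2) - t^(-3/2) - t^(-1/2)
bracket: -A^-10 - A^-6 - A^-2 + A^6, w = -4
2 components, writhe -4, over 6 crossings
lk(C1,C2) = 0
det 0, colorings 27 of 3^7 — tricolorable
observation: summing lk over 1 pair gives 0


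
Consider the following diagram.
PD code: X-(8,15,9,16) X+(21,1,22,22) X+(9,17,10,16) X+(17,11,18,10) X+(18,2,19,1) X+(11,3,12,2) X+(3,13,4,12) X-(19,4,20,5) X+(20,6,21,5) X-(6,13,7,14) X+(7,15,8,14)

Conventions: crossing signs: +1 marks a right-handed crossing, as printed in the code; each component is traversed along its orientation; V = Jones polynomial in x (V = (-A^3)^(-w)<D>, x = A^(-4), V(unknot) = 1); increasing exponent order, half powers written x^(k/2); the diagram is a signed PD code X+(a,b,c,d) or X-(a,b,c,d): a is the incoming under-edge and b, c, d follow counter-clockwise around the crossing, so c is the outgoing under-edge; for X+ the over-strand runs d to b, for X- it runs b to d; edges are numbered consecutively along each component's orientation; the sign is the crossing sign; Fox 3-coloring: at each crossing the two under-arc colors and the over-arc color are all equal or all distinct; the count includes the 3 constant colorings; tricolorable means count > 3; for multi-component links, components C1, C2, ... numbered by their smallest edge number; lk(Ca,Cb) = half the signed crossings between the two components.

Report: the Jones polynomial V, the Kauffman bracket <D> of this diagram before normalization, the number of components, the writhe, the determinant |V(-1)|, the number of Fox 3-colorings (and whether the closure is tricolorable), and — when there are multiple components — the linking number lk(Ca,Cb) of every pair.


Jones polynomial: V(x) = x + x^3 - x^4
<D> = A^-1 - A^3 - A^11; writhe +5
components 1, writhe +5 (11 crossings)
3-colorings: 9 of 3^11, det 3 — tricolorable
note: V spans 3 powers of x: at least 3 crossings in any diagram


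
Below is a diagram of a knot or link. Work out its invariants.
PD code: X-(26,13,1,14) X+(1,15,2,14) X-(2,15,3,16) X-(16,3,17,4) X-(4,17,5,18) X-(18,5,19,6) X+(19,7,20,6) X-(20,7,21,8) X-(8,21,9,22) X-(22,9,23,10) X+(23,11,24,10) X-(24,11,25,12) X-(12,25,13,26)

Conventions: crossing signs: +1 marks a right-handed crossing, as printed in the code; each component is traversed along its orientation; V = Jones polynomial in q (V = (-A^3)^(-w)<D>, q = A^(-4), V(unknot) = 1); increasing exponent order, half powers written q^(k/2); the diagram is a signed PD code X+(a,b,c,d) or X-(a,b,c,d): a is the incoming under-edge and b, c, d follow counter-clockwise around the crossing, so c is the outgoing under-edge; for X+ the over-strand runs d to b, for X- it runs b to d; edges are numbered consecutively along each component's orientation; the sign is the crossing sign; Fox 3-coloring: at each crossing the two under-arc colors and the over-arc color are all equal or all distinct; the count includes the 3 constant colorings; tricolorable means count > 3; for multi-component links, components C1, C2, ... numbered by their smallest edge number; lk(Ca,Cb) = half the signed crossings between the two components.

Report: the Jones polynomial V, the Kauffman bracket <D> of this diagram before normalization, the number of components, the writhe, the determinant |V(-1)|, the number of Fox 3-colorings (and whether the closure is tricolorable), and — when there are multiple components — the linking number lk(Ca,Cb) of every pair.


V(q) = -q^-10 + q^-9 - q^-8 + q^-7 - q^-6 + q^-5 + q^-3
bracket: -A^-9 - A^-1 + A^3 - A^7 + A^11 - A^15 + A^19, w = -7
1 component, writhe -7, over 13 crossings
det 7, colorings 3 of 3^13 — not tricolorable
observation: the span of V is 7, forcing >= 7 crossings in any diagram


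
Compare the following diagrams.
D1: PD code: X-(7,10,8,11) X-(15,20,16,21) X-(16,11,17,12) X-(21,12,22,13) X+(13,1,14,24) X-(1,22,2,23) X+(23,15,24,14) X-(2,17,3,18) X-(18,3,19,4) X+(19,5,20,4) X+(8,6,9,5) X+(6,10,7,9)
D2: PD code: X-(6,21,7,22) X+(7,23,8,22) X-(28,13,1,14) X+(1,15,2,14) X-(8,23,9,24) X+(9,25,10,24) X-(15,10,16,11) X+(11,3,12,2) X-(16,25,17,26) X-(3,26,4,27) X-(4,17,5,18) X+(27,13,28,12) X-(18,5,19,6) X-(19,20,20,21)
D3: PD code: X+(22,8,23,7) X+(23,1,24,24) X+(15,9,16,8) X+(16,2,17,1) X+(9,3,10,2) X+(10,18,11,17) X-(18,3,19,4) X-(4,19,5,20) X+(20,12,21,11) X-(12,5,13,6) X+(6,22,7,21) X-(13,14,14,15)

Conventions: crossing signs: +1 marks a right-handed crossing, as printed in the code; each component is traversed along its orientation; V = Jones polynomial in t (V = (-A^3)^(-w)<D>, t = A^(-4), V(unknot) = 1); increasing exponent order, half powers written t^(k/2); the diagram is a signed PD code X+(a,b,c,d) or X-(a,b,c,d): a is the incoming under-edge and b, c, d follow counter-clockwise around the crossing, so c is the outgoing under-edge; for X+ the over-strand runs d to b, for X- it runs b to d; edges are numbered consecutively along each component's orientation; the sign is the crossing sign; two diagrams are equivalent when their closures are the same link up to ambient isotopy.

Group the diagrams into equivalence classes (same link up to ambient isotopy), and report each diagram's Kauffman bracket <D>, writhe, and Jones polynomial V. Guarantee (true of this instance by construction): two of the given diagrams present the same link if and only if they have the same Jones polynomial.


classes: {D1, D2} | {D3}
V(D1) = t^-5 - 2t^-4 + 2t^-3 - 2t^-2 + 2t^-1 - 1 + t  [12 crossings, <D> = A^-10 - A^-6 + 2A^-2 - 2A^2 + 2A^6 - 2A^10 + A^14, w = -2]
V(D2) = t^-5 - 2t^-4 + 2t^-3 - 2t^-2 + 2t^-1 - 1 + t  (w -4, c 14, <D> = A^-16 - A^-12 + 2A^-8 - 2A^-4 + 2 - 2A^4 + A^8)
V(D3) = 2t - 2t^2 + 3t^3 - 3t^4 + 2t^5 - 2t^6 + t^7  [12 crossings, <D> = A^-16 - 2A^-12 + 2A^-8 - 3A^-4 + 3 - 2A^4 + 2A^8, w = +4]
note: 2 classes among 3 diagrams; unequal V(t) rules out equality


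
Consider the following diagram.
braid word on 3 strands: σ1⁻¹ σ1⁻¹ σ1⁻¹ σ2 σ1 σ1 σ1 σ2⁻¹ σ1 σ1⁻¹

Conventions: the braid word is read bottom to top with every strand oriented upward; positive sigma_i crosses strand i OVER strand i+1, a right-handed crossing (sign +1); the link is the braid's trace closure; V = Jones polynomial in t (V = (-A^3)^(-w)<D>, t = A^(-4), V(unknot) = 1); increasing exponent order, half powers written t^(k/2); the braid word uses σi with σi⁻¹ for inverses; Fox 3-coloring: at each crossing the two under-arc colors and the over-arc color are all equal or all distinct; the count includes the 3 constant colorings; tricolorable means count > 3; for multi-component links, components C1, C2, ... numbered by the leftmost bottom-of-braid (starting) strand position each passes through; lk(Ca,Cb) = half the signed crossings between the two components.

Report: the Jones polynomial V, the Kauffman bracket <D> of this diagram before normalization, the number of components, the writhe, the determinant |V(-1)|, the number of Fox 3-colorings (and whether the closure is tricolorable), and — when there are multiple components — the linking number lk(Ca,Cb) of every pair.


V = -t^-3 + t^-2 - t^-1 + 3 - t + t^2 - t^3
<D> = -A^-12 + A^-8 - A^-4 + 3 - A^4 + A^8 - A^12 (w = 0)
1 component over 10 crossings, w = 0
27 Fox colorings among 3^10, |V(-1)| = 9: tricolorable
why: free reduction leaves σ1⁻¹ σ1⁻¹ σ1⁻¹ σ2 σ1 σ1 σ1 σ2⁻¹ of the original 10 letters


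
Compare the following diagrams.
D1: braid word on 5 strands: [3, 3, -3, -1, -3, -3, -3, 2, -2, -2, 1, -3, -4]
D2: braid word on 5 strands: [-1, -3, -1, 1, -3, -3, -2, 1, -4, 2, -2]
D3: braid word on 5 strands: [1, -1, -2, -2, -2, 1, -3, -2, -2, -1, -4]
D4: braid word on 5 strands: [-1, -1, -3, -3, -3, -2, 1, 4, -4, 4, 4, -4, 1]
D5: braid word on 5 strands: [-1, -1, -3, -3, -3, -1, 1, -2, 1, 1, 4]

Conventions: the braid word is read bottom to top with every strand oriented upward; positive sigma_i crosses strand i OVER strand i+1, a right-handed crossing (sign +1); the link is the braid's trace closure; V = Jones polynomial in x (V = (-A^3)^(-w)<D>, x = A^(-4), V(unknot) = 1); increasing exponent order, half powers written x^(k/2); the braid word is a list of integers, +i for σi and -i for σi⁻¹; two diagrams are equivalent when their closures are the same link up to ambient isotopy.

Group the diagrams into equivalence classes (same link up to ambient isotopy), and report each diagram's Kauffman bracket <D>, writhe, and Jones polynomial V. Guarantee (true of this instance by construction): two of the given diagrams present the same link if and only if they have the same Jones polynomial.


equivalence classes: {D1, D2, D4, D5} | {D3}
D1 (bracket A^-13 + A^-9 + A^-5 - A^3; 13 crossings at w = -5): V = x^(-9/2) - x^(-5/2) - x^(-3/2) - x^(-1/2)
V(D2) = x^(-9/2) - x^(-5/2) - x^(-3/2) - x^(-1/2)  [11 crossings, <D> = A^-13 + A^-9 + A^-5 - A^3, w = -5]
D3 (bracket A^-15 + 2A^-7 - A^-3 + A - A^5; 11 crossings at w = -7): V = x^(-13/2) - x^(-11/2) + x^(-9/2) - 2x^(-7/2) - x^(-3/2)
V(D4) = x^(-9/2) - x^(-5/2) - x^(-3/2) - x^(-1/2)  [13 crossings, <D> = A^-7 + A^-3 + A - A^9, w = -3]
D5 (bracket A^-7 + A^-3 + A - A^9; 11 crossings at w = -3): V = x^(-9/2) - x^(-5/2) - x^(-3/2) - x^(-1/2)
key observation: 2 classes among 5 diagrams; unequal V(x) rules out equality


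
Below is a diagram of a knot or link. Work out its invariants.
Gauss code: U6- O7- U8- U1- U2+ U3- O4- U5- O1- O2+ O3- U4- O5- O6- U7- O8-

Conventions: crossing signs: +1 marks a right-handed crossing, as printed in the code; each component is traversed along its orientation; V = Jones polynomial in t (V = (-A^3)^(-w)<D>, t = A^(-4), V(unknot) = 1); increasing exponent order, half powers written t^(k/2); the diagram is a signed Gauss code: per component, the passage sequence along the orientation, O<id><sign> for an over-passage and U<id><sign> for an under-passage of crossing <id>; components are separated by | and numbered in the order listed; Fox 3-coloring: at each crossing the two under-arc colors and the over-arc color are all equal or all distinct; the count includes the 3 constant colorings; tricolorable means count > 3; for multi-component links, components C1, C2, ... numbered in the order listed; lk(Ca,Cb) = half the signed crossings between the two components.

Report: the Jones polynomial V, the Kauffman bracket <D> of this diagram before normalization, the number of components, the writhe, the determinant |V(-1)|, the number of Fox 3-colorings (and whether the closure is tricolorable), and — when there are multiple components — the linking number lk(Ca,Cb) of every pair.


Jones polynomial: V(t) = t^-8 - 2t^-7 + t^-6 - 2t^-5 + 2t^-4 + t^-2
<D> = A^-10 + 2A^-2 - 2A^2 + A^6 - 2A^10 + A^14; writhe -6
components 1, writhe -6 (8 crossings)
3-colorings: 27 of 3^8, det 9 — tricolorable
note: V spans 6 powers of t: at least 6 crossings in any diagram


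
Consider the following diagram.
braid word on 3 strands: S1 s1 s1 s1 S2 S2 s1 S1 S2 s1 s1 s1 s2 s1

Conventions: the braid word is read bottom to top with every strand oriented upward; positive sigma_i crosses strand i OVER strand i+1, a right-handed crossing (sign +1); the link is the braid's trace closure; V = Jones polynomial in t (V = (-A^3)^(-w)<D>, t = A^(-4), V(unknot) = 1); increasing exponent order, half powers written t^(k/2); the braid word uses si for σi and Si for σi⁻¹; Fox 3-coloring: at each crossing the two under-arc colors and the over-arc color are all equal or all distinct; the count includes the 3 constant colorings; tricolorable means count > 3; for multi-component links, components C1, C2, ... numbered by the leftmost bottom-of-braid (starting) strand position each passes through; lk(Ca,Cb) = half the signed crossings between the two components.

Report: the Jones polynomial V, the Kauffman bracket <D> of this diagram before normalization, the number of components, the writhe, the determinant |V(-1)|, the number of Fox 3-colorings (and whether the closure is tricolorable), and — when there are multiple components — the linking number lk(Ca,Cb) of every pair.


V = 2t - 2t^2 + 3t^3 - 3t^4 + 2t^5 - 2t^6 + t^7
<D> = A^-16 - 2A^-12 + 2A^-8 - 3A^-4 + 3 - 2A^4 + 2A^8 (w = +4)
1 component over 14 crossings, w = +4
9 Fox colorings among 3^14, |V(-1)| = 15: tricolorable
why: w = +4 (over 14 crossings) is diagram-only; (-A^3)^(-4) removes it from V


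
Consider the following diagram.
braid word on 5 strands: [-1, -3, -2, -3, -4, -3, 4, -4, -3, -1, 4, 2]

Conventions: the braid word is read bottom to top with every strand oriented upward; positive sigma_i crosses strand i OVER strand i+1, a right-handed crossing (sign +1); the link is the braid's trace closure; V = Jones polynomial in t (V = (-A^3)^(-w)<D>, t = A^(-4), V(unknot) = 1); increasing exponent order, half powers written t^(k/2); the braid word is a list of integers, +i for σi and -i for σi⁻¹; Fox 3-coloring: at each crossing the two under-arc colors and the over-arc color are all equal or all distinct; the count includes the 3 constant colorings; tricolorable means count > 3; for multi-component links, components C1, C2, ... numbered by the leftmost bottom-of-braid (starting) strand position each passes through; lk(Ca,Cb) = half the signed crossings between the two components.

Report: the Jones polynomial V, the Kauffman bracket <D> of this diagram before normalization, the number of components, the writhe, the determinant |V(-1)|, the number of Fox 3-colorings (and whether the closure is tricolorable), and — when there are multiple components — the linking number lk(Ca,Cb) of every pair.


V(t) = t^-7 + 2t^-5 - t^-4 + 2t^-3 - t^-2 + t^-1
bracket: A^-14 - A^-10 + 2A^-6 - A^-2 + 2A^2 + A^10, w = -6
3 components, writhe -6, over 12 crossings
lk(C1,C2) = -2
linking number lk(C1,C3) = 0
lk(C2,C3): -1
det 8, colorings 3 of 3^12 — not tricolorable
observation: span 6 respects span(V) <= c + mu - 1 = 14 for this 3-component diagram


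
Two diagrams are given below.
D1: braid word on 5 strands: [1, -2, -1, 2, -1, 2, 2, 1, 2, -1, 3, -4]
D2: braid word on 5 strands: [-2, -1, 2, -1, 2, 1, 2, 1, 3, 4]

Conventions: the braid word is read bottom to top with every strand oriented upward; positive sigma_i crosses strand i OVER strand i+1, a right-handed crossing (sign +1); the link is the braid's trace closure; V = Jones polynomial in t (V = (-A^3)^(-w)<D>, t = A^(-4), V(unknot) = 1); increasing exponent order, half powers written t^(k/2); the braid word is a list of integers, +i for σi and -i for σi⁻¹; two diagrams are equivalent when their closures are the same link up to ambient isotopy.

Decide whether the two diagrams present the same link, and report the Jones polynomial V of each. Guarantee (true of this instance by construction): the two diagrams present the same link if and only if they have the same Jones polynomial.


same link: yes
V(D1) = t + t^3 - t^4  [12 crossings, <D> = -A^-10 + A^-6 + A^2, w = +2]
V(D2) = t + t^3 - t^4  (w +4, c 10, <D> = -A^-4 + 1 + A^8)
note: all 2 diagrams share one V(t), hence one class


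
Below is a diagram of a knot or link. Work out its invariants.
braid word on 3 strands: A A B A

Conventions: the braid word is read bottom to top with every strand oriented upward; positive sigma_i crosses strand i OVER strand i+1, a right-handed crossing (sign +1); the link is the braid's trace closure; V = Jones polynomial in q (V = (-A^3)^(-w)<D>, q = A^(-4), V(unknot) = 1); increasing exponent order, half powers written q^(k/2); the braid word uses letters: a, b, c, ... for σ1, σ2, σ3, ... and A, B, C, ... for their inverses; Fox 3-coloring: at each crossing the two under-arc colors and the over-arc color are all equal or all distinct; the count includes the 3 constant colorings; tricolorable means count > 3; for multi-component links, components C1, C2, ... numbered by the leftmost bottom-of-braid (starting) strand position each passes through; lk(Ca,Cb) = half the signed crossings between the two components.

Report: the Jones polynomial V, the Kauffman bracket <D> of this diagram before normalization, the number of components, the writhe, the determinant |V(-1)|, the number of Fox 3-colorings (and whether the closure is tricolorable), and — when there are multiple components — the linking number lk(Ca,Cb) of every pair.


V(q) = -q^-4 + q^-3 + q^-1
bracket: A^-8 + 1 - A^4, w = -4
1 component, writhe -4, over 4 crossings
det 3, colorings 9 of 3^4 — tricolorable
observation: w = -4 (over 4 crossings) is diagram-only; (-A^3)^(4) removes it from V


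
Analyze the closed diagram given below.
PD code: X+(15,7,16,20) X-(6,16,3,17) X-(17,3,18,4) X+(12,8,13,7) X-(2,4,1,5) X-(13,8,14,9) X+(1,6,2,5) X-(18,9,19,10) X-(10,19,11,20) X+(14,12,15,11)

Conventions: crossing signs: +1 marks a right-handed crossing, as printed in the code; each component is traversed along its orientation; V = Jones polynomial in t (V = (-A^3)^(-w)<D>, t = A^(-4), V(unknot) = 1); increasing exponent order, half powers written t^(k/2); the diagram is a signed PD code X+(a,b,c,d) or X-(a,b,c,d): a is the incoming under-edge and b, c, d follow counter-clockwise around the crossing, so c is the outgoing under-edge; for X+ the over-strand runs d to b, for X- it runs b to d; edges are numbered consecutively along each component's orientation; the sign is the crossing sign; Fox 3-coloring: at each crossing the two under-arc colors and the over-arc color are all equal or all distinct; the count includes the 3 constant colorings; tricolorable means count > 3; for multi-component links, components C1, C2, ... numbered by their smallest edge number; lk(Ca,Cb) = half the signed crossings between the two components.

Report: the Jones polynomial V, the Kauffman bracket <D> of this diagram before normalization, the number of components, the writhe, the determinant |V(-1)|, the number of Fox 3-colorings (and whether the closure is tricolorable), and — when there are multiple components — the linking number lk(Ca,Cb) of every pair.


Jones polynomial: V(t) = t^-3 + t^-2 + t^-1 + 1
<D> = A^-6 + A^-2 + A^2 + A^6; writhe -2
components 3, writhe -2 (10 crossings)
linking number lk(C1,C2) = 0
lk(C1,C3): 0
lk(C2,C3) = -1
3-colorings: 9 of 3^10, det 0 — tricolorable
note: det 0 = |V(-1)|; divisible by 3, so tricolorable


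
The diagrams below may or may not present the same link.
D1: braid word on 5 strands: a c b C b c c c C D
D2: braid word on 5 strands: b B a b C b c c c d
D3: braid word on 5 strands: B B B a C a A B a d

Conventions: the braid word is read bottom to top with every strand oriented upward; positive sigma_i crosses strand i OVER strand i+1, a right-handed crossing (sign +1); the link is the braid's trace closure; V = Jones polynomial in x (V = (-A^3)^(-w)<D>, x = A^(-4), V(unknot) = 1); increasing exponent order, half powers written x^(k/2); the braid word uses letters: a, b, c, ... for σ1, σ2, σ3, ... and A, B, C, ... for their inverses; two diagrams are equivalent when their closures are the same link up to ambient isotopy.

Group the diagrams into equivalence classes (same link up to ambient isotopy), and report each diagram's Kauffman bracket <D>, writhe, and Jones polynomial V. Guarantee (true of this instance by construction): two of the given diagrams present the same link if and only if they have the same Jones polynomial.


grouping into links: {D1, D2} | {D3}
V(D1) = x - x^2 + 2x^3 - x^4 + x^5 - x^6  (w +4, c 10, <D> = -A^-12 + A^-8 - A^-4 + 2 - A^4 + A^8)
V(D2) = x - x^2 + 2x^3 - x^4 + x^5 - x^6  [10 crossings, <D> = -A^-6 + A^-2 - A^2 + 2A^6 - A^10 + A^14, w = +6]
V(D3) = x^-5 - 2x^-4 + 2x^-3 - 2x^-2 + 2x^-1 - 1 + x  [10 crossings, <D> = A^-10 - A^-6 + 2A^-2 - 2A^2 + 2A^6 - 2A^10 + A^14, w = -2]
why: 2 classes among 3 diagrams; unequal V(x) rules out equality


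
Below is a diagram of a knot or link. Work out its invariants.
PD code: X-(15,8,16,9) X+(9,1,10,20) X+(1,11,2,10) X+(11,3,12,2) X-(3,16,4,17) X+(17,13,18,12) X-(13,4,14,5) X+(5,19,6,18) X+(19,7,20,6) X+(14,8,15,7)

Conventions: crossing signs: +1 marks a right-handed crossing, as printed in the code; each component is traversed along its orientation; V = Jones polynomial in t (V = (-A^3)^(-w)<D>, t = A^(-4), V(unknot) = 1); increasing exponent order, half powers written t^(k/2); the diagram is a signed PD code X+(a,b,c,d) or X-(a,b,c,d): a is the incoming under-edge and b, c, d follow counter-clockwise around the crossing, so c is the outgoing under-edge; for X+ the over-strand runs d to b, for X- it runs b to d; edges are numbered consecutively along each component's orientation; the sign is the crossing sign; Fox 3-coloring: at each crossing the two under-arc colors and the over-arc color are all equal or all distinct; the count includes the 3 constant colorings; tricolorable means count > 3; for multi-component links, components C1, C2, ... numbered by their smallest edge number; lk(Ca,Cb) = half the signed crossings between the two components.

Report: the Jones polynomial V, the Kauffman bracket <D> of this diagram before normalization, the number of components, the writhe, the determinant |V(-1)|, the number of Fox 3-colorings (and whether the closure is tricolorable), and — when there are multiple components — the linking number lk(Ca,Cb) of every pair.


V(t) = 1 - t + 2t^2 - 2t^3 + 3t^4 - 3t^5 + 2t^6 - 2t^7 + t^8
bracket: A^-20 - 2A^-16 + 2A^-12 - 3A^-8 + 3A^-4 - 2 + 2A^4 - A^8 + A^12, w = +4
1 component, writhe +4, over 10 crossings
det 17, colorings 3 of 3^10 — not tricolorable
observation: |V(-1)| = 17: so not tricolorable, since 3 does not divide 17


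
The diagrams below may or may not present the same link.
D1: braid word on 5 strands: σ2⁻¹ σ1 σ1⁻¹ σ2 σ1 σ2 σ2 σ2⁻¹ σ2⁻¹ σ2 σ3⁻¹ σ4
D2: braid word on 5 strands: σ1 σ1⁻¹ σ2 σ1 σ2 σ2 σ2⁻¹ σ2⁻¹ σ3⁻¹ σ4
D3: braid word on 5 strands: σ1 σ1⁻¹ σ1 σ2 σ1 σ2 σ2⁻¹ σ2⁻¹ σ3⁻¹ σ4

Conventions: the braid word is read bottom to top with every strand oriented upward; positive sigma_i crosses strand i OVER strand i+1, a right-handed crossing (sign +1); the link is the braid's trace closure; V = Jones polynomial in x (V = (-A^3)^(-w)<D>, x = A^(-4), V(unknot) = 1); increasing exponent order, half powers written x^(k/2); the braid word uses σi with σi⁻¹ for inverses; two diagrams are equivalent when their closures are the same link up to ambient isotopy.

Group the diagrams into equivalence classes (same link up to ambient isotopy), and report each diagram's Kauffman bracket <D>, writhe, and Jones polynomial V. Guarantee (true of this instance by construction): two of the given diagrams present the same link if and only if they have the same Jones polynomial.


equivalence classes: {D1, D2, D3}
D1 (bracket A^6; 12 crossings at w = +2): V = 1
D2 (bracket A^6; 10 crossings at w = +2): V = 1
V(D3) = 1  [10 crossings, <D> = A^6, w = +2]
key observation: one V(x) for all 3 diagrams — one class (guaranteed)


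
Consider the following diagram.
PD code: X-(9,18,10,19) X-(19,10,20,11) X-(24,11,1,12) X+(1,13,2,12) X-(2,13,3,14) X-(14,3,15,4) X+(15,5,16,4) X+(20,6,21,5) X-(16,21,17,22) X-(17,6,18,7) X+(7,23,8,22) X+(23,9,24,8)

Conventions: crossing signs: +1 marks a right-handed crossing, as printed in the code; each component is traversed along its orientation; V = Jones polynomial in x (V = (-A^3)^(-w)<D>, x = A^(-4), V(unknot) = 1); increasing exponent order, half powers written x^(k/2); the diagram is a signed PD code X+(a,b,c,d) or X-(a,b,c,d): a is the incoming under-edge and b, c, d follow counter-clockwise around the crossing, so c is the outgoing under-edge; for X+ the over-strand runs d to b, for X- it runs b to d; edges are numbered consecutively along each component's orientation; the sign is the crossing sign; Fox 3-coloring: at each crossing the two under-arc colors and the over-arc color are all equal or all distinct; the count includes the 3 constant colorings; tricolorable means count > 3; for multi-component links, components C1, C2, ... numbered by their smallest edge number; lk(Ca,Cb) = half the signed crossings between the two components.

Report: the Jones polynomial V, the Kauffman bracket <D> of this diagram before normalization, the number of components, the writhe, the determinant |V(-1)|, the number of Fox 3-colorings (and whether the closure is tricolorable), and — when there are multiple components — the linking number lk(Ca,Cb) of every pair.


V(x) = -x^-5 + x^-4 - x^-3 + 2x^-2 - x^-1 + 2 - x
bracket: -A^-10 + 2A^-6 - A^-2 + 2A^2 - A^6 + A^10 - A^14, w = -2
1 component, writhe -2, over 12 crossings
det 9, colorings 9 of 3^12 — tricolorable
observation: the span of V is 6, forcing >= 6 crossings in any diagram


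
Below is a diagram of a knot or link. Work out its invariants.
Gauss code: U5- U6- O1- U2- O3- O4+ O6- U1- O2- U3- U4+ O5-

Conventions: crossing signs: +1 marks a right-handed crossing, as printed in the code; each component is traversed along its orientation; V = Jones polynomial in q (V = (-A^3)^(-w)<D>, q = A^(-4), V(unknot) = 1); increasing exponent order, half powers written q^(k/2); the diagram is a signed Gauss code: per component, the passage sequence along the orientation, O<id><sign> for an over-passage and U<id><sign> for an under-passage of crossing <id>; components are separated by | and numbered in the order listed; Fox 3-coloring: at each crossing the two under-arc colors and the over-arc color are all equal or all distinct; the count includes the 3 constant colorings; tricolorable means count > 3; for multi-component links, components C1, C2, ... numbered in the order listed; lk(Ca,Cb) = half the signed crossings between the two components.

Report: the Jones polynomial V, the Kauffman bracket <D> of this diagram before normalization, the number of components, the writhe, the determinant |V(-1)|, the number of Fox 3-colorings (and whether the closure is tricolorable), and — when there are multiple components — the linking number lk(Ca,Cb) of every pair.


Jones polynomial: V(q) = -q^-4 + q^-3 + q^-1
<D> = A^-8 + 1 - A^4; writhe -4
components 1, writhe -4 (6 crossings)
3-colorings: 9 of 3^6, det 3 — tricolorable
note: det 3 = |V(-1)|; divisible by 3, so tricolorable


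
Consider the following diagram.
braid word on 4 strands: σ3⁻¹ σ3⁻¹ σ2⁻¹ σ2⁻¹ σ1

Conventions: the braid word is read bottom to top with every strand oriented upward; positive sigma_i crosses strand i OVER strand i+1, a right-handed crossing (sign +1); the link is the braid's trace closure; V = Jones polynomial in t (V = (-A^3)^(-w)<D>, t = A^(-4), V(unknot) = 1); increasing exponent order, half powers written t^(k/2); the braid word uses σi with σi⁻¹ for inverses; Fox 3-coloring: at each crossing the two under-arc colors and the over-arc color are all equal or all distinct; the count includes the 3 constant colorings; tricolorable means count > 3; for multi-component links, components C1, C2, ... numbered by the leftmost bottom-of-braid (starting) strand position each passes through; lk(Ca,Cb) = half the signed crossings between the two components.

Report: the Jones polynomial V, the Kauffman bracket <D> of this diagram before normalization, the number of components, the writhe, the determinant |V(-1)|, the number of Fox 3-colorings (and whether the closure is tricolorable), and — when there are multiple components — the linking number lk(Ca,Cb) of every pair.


V(t) = t^-5 + 2t^-3 + t^-1
bracket: -A^-5 - 2A^3 - A^11, w = -3
3 components, writhe -3, over 5 crossings
lk(C1,C2) = -1
linking number lk(C1,C3) = 0
lk(C2,C3): -1
det 4, colorings 3 of 3^5 — not tricolorable
observation: the span of V is 4, within the link bound 5 + 3 - 1


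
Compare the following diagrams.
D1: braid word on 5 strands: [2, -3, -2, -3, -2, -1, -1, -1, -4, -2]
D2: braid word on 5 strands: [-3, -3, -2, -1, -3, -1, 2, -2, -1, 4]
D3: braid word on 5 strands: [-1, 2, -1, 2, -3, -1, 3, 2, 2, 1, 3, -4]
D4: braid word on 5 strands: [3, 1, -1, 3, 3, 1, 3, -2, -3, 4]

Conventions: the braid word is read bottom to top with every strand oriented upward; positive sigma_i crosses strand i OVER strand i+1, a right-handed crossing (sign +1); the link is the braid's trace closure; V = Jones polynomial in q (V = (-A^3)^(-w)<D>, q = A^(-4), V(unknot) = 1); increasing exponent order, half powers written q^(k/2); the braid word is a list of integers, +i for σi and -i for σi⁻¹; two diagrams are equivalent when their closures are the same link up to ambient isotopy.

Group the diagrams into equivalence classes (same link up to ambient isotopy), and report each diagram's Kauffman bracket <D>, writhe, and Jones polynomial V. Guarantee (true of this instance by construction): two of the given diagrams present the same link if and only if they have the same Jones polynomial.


grouping into links: {D1, D2} | {D3} | {D4}
V(D1) = q^-8 - 2q^-7 + q^-6 - 2q^-5 + 2q^-4 + q^-2  (w -8, c 10, <D> = A^-16 + 2A^-8 - 2A^-4 + 1 - 2A^4 + A^8)
D2 (bracket A^-10 + 2A^-2 - 2A^2 + A^6 - 2A^10 + A^14; 10 crossings at w = -6): V = q^-8 - 2q^-7 + q^-6 - 2q^-5 + 2q^-4 + q^-2
D3 (bracket A^-14 - 2A^-10 + 2A^-6 - 2A^-2 + 2A^2 - A^6 + A^10; 12 crossings at w = +2): V = q^-1 - 1 + 2q - 2q^2 + 2q^3 - 2q^4 + q^5
D4 (bracket -A^-4 + 1 + A^8; 10 crossings at w = +4): V = q + q^3 - q^4
key observation: 3 classes among 4 diagrams; unequal V(q) rules out equality


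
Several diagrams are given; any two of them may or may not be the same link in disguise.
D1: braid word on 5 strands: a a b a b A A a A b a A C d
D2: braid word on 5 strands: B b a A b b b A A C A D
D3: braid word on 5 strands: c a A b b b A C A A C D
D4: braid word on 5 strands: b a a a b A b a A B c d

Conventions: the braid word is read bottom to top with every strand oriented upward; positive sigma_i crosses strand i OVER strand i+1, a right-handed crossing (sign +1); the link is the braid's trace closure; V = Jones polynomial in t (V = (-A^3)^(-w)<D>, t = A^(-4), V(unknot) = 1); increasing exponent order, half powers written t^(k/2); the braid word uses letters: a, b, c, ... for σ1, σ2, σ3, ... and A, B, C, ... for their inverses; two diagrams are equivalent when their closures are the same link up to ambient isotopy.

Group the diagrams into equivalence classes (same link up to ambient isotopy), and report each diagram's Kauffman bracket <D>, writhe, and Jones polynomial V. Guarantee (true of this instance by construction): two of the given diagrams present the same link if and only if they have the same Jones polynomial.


equivalence classes: {D1, D4} | {D2, D3}
D1 (bracket -A^-12 + A^-8 - A^-4 + 2 - A^4 + A^8; 14 crossings at w = +4): V = t - t^2 + 2t^3 - t^4 + t^5 - t^6
D2 (bracket -A^-18 + A^-14 - A^-10 + 3A^-6 - A^-2 + A^2 - A^6; 12 crossings at w = -2): V = -t^-3 + t^-2 - t^-1 + 3 - t + t^2 - t^3
D3 (bracket -A^-18 + A^-14 - A^-10 + 3A^-6 - A^-2 + A^2 - A^6; 12 crossings at w = -2): V = -t^-3 + t^-2 - t^-1 + 3 - t + t^2 - t^3
V(D4) = t - t^2 + 2t^3 - t^4 + t^5 - t^6  (w +6, c 12, <D> = -A^-6 + A^-2 - A^2 + 2A^6 - A^10 + A^14)
key observation: V(t) takes 2 values over 4 diagrams, fixing the grouping


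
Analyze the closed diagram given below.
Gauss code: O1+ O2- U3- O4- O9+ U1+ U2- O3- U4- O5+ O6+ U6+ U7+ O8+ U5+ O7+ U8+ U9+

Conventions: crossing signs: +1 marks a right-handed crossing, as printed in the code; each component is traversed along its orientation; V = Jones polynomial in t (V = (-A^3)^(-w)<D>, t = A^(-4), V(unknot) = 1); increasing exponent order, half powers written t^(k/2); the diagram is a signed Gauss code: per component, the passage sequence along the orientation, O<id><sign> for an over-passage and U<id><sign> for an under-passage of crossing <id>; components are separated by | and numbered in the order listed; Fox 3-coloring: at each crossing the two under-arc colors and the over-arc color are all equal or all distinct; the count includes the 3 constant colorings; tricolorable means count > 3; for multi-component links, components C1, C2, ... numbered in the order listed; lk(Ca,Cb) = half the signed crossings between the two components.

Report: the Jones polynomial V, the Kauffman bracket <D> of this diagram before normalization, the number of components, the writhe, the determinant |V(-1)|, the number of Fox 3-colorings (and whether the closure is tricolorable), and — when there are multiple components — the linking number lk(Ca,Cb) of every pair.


V = t + t^3 - t^4
<D> = A^-7 - A^-3 - A^5 (w = +3)
1 component over 9 crossings, w = +3
9 Fox colorings among 3^9, |V(-1)| = 3: tricolorable
why: the span of V is 3, forcing >= 3 crossings in any diagram


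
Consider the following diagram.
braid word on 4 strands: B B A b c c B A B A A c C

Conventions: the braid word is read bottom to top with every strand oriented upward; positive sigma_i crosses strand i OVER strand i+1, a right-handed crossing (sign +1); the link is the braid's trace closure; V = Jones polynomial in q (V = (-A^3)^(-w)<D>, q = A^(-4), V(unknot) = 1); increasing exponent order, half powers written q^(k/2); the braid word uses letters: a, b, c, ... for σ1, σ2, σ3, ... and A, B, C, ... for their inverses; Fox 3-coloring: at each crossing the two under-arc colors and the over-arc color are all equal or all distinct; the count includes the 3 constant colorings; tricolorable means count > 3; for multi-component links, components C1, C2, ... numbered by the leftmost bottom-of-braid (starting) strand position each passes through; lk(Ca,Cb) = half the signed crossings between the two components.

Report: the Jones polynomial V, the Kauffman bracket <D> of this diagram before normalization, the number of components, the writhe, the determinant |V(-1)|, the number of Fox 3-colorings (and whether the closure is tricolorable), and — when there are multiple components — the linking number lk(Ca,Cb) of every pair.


Jones polynomial: V(q) = -q^-7 + q^-6 - q^-5 + 2q^-4 + 2q^-2 + 1
<D> = -A^-15 - 2A^-7 - 2A + A^5 - A^9 + A^13; writhe -5
components 3, writhe -5 (13 crossings)
linking number lk(C1,C2) = -2
lk(C1,C3): +1
lk(C2,C3) = 0
3-colorings: 3 of 3^13, det 8 — not tricolorable
note: det 8 = |V(-1)|; not divisible by 3, so not tricolorable


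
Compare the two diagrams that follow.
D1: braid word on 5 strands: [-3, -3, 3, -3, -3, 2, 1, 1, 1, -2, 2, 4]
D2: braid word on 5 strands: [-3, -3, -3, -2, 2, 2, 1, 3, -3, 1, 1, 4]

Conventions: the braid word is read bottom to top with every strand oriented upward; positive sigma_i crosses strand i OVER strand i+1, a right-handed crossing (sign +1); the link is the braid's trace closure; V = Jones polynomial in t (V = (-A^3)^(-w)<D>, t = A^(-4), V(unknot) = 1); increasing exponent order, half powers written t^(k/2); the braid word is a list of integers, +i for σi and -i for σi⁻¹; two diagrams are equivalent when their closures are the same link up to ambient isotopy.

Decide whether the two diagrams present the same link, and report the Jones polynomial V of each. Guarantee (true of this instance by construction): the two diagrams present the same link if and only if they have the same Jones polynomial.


equivalent: yes
V(D1) = -t^-3 + t^-2 - t^-1 + 3 - t + t^2 - t^3  (w +2, c 12, <D> = -A^-6 + A^-2 - A^2 + 3A^6 - A^10 + A^14 - A^18)
D2 (bracket -A^-6 + A^-2 - A^2 + 3A^6 - A^10 + A^14 - A^18; 12 crossings at w = +2): V = -t^-3 + t^-2 - t^-1 + 3 - t + t^2 - t^3
why: from 12 to 12 crossings by R-moves: one link, two diagrams


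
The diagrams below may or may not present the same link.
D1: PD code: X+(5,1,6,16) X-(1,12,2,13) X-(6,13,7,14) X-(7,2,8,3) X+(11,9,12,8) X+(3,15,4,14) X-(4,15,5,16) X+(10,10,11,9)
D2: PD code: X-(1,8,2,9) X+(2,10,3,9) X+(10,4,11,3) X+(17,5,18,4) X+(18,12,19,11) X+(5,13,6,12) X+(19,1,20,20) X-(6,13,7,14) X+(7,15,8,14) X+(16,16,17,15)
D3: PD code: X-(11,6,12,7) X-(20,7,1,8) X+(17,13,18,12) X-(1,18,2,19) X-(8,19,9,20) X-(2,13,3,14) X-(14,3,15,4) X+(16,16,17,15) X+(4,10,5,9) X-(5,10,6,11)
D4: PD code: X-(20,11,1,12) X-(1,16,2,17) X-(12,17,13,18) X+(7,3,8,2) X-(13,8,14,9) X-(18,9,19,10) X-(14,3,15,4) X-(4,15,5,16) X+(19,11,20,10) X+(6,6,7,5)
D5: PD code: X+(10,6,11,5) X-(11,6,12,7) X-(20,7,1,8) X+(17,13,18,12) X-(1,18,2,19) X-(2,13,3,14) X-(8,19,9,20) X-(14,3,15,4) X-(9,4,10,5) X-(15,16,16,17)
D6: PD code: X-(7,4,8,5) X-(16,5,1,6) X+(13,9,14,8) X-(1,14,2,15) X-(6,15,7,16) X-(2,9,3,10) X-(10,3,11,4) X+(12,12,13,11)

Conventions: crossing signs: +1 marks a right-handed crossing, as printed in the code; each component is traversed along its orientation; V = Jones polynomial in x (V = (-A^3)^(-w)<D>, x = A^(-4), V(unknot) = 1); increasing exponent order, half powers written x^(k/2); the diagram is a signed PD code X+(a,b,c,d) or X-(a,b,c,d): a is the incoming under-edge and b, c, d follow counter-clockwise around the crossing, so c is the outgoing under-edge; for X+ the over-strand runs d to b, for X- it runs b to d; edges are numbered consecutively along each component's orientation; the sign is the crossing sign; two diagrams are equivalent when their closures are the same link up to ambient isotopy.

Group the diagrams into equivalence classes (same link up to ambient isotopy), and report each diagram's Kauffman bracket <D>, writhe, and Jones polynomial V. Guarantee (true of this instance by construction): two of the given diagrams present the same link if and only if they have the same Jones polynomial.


grouping into links: {D1} | {D2} | {D3, D4, D5, D6}
V(D1) = 1  (w 0, c 8, <D> = 1)
V(D2) = x + x^3 - x^4  [10 crossings, <D> = -A^2 + A^6 + A^14, w = +6]
D3 (bracket A^-8 - A^-4 + 2 - A^4 + A^8 - A^12; 10 crossings at w = -4): V = -x^-6 + x^-5 - x^-4 + 2x^-3 - x^-2 + x^-1
V(D4) = -x^-6 + x^-5 - x^-4 + 2x^-3 - x^-2 + x^-1  (w -4, c 10, <D> = A^-8 - A^-4 + 2 - A^4 + A^8 - A^12)
V(D5) = -x^-6 + x^-5 - x^-4 + 2x^-3 - x^-2 + x^-1  [10 crossings, <D> = A^-14 - A^-10 + 2A^-6 - A^-2 + A^2 - A^6, w = -6]
V(D6) = -x^-6 + x^-5 - x^-4 + 2x^-3 - x^-2 + x^-1  [8 crossings, <D> = A^-8 - A^-4 + 2 - A^4 + A^8 - A^12, w = -4]
why: V(x) takes 3 values over 6 diagrams, fixing the grouping


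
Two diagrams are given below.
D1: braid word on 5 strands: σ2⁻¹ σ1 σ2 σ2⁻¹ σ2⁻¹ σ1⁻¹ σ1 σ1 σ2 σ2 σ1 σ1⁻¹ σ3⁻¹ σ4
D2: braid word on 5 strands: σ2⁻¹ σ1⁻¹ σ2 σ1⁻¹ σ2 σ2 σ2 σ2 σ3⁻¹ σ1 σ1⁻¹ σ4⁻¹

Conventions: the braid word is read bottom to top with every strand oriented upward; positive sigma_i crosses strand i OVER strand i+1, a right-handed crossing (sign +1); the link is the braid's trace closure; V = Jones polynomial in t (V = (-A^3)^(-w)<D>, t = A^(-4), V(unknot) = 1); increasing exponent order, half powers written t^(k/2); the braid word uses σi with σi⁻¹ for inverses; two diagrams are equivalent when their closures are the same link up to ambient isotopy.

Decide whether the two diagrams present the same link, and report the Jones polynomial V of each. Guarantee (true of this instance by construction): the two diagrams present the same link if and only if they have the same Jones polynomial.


equivalent: no
D1 (bracket A^6; 14 crossings at w = +2): V = 1
V(D2) = t^-1 - 1 + 2t - 2t^2 + 2t^3 - 2t^4 + t^5  (w 0, c 12, <D> = A^-20 - 2A^-16 + 2A^-12 - 2A^-8 + 2A^-4 - 1 + A^4)
key observation: comparing 2 Jones polynomials yields 2 groups
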